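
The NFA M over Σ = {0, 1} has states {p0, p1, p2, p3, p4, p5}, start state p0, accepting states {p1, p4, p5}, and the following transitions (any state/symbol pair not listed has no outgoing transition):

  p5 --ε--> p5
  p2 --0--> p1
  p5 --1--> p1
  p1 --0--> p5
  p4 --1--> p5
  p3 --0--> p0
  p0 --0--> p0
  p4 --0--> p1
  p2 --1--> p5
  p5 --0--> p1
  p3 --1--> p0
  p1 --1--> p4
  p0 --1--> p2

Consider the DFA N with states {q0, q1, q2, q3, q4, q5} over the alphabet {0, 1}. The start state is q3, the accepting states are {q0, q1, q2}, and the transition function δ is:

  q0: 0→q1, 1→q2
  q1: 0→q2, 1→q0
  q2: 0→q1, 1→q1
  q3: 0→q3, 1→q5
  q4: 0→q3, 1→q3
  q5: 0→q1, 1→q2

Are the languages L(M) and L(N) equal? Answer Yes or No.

Yes

Exploring the product automaton M × N from the start pair (p0, q3), following both machines on each input symbol, reaches 5 state pairs: (p0, q3), (p2, q5), (p1, q1), (p5, q2), (p4, q0).
M accepts in {p1, p4, p5} and N accepts in {q0, q1, q2}. In every reachable pair the two components are either both accepting — (p1, q1), (p5, q2), (p4, q0) — or both non-accepting, so no string is accepted by exactly one of the machines: L(M) \ L(N) and L(N) \ L(M) are both empty.
Hence every string is accepted by M iff it is accepted by N, and the two languages coincide.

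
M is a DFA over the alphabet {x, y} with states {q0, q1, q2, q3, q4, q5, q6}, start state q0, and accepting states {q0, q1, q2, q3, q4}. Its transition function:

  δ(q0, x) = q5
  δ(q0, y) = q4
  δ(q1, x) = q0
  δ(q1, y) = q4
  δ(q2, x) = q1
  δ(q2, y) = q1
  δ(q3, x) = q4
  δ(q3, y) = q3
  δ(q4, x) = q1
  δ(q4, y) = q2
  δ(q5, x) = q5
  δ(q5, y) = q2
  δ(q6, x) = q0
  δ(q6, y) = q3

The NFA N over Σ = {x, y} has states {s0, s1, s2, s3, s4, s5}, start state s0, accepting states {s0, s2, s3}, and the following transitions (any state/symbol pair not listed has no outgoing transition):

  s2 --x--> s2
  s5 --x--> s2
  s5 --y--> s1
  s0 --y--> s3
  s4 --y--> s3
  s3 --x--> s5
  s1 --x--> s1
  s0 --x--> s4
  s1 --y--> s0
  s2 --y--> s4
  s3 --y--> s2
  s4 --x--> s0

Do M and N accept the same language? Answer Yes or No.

The string yx is accepted by M but rejected by N.
So L(M) ≠ L(N).

No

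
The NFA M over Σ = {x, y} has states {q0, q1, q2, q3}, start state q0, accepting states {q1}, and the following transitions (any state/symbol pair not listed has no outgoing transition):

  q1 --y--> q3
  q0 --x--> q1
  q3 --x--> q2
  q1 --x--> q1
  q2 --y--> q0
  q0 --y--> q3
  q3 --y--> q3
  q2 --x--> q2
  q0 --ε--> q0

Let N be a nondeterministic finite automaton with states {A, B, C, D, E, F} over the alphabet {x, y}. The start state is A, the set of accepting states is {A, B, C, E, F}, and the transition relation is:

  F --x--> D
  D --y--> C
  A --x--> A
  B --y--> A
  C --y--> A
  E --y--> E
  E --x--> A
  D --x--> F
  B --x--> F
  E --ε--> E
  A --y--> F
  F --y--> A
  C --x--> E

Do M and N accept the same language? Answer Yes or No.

The string yyxyx is accepted by M but rejected by N.
So L(M) ≠ L(N).

No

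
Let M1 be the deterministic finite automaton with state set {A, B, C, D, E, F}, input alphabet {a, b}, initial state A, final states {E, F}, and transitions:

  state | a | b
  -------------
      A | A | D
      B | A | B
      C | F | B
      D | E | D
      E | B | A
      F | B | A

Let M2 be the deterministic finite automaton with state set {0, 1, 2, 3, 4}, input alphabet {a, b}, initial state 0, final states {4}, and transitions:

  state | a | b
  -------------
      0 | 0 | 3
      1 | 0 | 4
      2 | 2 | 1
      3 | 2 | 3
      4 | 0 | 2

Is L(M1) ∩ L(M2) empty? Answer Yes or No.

Exploring the product automaton M1 × M2 from the start pair (A, 0), following both machines on each input symbol, reaches 15 state pairs: (A, 0), (D, 3), (E, 2), (B, 2), (A, 1), (A, 2), (B, 1), (D, 4), (D, 1), (B, 4), (E, 0), (D, 2), (B, 0), (A, 3), (B, 3).
M1 accepts in {E, F} and M2 accepts in {4}; no reachable pair has both components accepting, so no string drives both machines to acceptance simultaneously and L(M1) ∩ L(M2) = ∅.
So no string is accepted by both, and the intersection is empty.

Yes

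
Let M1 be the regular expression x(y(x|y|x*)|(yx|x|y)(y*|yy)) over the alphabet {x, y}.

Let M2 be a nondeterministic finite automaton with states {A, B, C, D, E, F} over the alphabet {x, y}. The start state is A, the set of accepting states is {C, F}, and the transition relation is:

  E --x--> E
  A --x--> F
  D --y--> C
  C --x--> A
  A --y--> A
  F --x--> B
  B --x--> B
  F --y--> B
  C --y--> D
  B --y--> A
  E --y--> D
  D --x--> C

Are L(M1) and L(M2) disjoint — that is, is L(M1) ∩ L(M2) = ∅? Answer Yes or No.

Converting the expression M1 to a DFA (subset construction, then merging equivalent states) gives the minimal DFA with states {r0, r1, r2, r3, r4, r5, r6}, start state r0, accepting states {r3, r4, r5, r6} and transitions r0: x→r1, y→r2; r1: x→r3, y→r4; r2: x→r2, y→r2; r3: x→r2, y→r3; r4: x→r5, y→r3; r5: x→r6, y→r3; r6: x→r6, y→r2.
Exploring the product automaton M1 × M2 from the start pair (r0, A), following both machines on each input symbol, reaches 10 state pairs: (r0, A), (r1, F), (r2, A), (r3, B), (r4, B), (r2, F), (r2, B), (r3, A), (r5, B), (r6, B).
M1 accepts in {r3, r4, r5, r6} and M2 accepts in {C, F}; no reachable pair has both components accepting, so no string drives both machines to acceptance simultaneously and L(M1) ∩ L(M2) = ∅.
So no string is accepted by both, and the intersection is empty.

Yes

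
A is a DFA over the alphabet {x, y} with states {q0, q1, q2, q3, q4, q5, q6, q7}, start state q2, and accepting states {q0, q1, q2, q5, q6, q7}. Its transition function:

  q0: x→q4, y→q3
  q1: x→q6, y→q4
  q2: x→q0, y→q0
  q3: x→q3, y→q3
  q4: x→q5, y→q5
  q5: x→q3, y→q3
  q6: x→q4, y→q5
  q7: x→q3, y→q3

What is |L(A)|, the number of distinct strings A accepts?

7

The useful subgraph on states {q0, q2, q4, q5} is acyclic, so L(A) is finite; the longest accepting path visits 4 useful states, giving maximum string length 3.
Counting accepting paths from q2 by length: 1 of length 0, 2 of length 1, 4 of length 3. Total 7.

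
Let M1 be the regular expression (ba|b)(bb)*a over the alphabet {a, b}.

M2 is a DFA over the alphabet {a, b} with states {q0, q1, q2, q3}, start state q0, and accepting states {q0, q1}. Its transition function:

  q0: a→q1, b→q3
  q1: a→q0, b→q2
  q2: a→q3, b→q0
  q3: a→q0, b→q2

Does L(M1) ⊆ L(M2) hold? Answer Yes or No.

No

The string babba is in L(M1) but not in L(M2).
So L(M1) ⊄ L(M2).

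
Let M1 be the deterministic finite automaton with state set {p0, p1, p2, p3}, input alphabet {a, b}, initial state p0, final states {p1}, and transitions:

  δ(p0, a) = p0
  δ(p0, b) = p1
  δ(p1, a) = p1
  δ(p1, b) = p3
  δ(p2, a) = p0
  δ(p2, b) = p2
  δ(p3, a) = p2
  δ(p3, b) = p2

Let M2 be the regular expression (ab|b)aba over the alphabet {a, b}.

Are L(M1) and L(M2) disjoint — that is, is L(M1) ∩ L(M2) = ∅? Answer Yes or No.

Yes

Converting the expression M2 to a DFA (subset construction, then merging equivalent states) gives the minimal DFA with states {r0, r1, r2, r3, r4, r5, r6}, start state r0, accepting states {r6} and transitions r0: a→r1, b→r2; r1: a→r3, b→r2; r2: a→r4, b→r3; r3: a→r3, b→r3; r4: a→r3, b→r5; r5: a→r6, b→r3; r6: a→r3, b→r3.
Exploring the product automaton M1 × M2 from the start pair (p0, r0), following both machines on each input symbol, reaches 10 state pairs: (p0, r0), (p0, r1), (p1, r2), (p0, r3), (p1, r4), (p3, r3), (p1, r3), (p3, r5), (p2, r3), (p2, r6).
M1 accepts in {p1} and M2 accepts in {r6}; no reachable pair has both components accepting, so no string drives both machines to acceptance simultaneously and L(M1) ∩ L(M2) = ∅.
So no string is accepted by both, and the intersection is empty.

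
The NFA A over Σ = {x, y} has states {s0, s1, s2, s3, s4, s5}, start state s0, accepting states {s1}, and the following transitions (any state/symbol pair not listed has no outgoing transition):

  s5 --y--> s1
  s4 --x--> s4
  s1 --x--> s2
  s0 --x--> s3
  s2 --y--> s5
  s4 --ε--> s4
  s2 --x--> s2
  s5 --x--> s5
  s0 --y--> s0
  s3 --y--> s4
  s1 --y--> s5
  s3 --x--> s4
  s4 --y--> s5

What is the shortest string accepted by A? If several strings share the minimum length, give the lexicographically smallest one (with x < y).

A breadth-first search from s0 reaches an accepting state first via the path s0 → s3 → s4 → s5 → s1 on input xxyy.
No string of length < 4 is accepted (BFS exhausts all shorter strings without reaching an accepting state), and xxyy is the lexicographically least accepting string of length 4.

xxyy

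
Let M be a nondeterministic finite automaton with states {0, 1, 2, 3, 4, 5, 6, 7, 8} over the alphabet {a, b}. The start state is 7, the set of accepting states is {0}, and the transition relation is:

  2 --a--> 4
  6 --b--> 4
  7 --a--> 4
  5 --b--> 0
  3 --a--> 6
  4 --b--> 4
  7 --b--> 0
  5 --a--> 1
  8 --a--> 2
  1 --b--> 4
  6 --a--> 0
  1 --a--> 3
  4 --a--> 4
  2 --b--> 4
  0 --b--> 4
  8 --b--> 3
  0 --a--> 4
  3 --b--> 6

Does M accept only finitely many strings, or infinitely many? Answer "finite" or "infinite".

The useful states (reachable from 7 and able to reach an accepting state) are {0, 7}.
Restricted to these states the transition graph has no cycle, so every accepting path has bounded length and L is finite.

finite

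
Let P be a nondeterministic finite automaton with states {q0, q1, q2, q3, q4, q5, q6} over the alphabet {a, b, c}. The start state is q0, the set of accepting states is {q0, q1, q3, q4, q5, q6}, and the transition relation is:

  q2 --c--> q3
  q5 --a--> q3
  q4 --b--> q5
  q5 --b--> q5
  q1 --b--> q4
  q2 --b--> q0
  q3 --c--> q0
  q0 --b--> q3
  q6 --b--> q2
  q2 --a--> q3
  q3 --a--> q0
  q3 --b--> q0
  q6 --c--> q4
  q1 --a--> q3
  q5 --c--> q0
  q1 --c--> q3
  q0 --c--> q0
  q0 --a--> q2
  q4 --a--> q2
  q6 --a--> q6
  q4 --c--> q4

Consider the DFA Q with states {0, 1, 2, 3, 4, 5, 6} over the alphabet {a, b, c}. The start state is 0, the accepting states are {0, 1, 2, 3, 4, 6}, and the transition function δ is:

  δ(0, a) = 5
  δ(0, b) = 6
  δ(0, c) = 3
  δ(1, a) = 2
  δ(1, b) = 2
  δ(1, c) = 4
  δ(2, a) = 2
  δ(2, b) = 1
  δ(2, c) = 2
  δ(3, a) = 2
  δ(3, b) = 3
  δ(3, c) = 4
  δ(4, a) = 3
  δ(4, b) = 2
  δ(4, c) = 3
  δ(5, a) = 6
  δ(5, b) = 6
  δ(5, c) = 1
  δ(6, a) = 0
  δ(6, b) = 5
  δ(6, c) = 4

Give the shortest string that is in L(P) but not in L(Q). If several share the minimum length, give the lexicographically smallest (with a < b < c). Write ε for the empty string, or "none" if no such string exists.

The string bb is accepted by P but not by Q.
No shorter string lies in the difference, and bb is the lexicographically first length-2 string in L(P) \ L(Q).

bb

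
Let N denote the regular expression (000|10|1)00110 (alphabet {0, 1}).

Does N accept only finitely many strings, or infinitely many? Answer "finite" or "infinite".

The expression contains no Kleene star (every subexpression denotes a finite set), so L(N) is finite.

finite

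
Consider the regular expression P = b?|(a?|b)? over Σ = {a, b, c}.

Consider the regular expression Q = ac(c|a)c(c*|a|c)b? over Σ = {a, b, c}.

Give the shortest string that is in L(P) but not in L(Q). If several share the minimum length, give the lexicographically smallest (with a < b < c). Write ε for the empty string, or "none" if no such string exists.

The empty string ε is accepted by P but not by Q.
Since ε is the unique shortest string, it is the required witness.

ε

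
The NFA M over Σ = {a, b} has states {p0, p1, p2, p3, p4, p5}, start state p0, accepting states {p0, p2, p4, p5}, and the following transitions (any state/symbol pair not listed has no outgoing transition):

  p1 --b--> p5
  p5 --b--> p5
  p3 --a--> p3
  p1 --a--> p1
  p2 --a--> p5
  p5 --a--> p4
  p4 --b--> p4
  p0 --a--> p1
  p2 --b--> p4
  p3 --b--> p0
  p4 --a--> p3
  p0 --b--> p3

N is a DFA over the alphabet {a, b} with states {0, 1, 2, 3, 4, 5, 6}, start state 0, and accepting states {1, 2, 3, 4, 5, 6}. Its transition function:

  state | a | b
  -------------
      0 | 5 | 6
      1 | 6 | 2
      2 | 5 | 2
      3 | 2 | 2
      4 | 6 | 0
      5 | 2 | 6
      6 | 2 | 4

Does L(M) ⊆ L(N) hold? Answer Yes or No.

The empty string ε is in L(M) but not in L(N).
So L(M) ⊄ L(N).

No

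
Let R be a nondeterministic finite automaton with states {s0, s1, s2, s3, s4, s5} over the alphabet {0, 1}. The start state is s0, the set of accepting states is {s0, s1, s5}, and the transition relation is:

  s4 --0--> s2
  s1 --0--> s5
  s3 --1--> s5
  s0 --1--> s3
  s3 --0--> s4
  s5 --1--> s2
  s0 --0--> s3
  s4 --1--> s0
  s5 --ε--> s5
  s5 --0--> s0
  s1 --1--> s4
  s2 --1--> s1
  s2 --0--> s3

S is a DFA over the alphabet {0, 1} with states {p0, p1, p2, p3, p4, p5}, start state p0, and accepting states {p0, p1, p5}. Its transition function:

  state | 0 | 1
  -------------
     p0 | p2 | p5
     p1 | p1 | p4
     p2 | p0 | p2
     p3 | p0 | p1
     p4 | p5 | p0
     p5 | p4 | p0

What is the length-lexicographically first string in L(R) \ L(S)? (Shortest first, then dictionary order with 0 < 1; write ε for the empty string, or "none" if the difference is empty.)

01

The string 01 is accepted by R but not by S.
No shorter string lies in the difference, and 01 is the lexicographically first length-2 string in L(R) \ L(S).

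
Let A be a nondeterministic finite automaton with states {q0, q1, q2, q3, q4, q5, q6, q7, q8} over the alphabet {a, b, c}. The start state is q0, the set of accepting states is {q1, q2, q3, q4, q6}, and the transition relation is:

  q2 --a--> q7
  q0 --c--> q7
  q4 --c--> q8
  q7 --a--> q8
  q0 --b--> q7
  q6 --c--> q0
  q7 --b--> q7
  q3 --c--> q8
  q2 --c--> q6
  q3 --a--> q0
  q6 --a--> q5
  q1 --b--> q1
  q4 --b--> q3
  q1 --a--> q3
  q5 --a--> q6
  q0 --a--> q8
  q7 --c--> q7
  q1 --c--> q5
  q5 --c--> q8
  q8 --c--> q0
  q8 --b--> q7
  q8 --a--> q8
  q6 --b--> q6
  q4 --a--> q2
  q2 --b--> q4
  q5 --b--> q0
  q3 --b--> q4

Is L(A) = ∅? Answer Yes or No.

Yes

The states reachable from the start state are {q0, q7, q8}.
None of the accepting states {q1, q2, q3, q4, q6} is reachable, so no string is accepted and L(A) = ∅.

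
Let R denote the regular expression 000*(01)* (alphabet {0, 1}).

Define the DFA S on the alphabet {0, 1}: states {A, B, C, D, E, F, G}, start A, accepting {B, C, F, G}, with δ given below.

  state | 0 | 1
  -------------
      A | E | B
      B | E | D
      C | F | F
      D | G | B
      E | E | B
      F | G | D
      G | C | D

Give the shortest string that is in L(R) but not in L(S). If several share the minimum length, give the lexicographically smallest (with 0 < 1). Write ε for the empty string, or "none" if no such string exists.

00

The string 00 is accepted by R but not by S.
No shorter string lies in the difference, and 00 is the lexicographically first length-2 string in L(R) \ L(S).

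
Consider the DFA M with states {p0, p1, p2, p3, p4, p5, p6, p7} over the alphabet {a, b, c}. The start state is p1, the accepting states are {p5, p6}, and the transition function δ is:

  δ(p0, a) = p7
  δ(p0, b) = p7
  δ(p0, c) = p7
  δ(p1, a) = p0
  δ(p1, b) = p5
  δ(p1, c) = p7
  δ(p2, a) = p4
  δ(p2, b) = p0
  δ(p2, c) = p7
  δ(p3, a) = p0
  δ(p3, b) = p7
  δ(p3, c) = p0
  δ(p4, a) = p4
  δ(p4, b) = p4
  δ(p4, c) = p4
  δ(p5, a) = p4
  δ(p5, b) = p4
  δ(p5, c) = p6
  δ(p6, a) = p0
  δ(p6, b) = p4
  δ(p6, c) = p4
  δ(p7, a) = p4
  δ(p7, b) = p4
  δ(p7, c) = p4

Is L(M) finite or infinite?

The useful states (reachable from p1 and able to reach an accepting state) are {p1, p5, p6}.
Restricted to these states the transition graph has no cycle, so every accepting path has bounded length and L is finite.

finite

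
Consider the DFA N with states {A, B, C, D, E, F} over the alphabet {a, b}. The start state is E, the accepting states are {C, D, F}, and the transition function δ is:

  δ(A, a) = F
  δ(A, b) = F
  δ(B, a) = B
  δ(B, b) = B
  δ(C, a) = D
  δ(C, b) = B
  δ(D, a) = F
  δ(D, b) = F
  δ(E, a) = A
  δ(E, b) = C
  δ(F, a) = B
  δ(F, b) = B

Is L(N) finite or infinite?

finite

The useful states (reachable from E and able to reach an accepting state) are {A, C, D, E, F}.
Restricted to these states the transition graph has no cycle, so every accepting path has bounded length and L is finite.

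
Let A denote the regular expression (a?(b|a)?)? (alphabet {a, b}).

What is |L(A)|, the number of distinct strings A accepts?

The expression has no Kleene star, so L(A) is finite. Expanding the alternatives gives {ε, a, b, aa, ab}.
That is 1 of length 0, 2 of length 1, 2 of length 2: 5 strings in all.

5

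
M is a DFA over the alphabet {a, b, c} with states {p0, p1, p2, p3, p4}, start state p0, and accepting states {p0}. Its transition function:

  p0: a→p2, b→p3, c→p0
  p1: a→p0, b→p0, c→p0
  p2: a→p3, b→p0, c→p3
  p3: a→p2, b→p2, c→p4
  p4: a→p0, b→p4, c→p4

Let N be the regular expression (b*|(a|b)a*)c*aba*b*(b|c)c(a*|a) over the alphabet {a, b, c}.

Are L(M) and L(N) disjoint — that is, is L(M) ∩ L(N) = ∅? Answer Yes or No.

The string abcc is accepted by both M and N.
Hence L(M) ∩ L(N) ≠ ∅.

No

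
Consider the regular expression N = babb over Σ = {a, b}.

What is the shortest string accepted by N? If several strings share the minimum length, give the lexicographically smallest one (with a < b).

By inspection of the expression, no string of length less than 4 matches, and babb is the lexicographically first match of length 4.

babb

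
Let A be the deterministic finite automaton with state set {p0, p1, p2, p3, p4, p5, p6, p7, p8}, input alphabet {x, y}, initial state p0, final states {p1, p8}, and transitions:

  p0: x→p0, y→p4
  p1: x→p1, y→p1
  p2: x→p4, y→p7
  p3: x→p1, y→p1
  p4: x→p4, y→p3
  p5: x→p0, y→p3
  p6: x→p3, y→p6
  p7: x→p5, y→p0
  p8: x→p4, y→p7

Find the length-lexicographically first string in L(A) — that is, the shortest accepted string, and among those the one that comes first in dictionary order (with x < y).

yyx

A breadth-first search from p0 reaches an accepting state first via the path p0 → p4 → p3 → p1 on input yyx.
No string of length < 3 is accepted (BFS exhausts all shorter strings without reaching an accepting state), and yyx is the lexicographically least accepting string of length 3.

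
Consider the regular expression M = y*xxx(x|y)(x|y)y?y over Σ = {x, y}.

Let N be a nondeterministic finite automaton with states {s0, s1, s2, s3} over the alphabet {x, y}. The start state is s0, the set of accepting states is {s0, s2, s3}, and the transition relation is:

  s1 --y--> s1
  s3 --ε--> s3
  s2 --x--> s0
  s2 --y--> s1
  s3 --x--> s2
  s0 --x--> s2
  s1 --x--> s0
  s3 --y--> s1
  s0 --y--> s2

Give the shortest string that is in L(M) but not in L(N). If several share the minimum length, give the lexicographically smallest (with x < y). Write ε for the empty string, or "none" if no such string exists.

xxxxxy

The string xxxxxy is accepted by M but not by N.
No shorter string lies in the difference, and xxxxxy is the lexicographically first length-6 string in L(M) \ L(N).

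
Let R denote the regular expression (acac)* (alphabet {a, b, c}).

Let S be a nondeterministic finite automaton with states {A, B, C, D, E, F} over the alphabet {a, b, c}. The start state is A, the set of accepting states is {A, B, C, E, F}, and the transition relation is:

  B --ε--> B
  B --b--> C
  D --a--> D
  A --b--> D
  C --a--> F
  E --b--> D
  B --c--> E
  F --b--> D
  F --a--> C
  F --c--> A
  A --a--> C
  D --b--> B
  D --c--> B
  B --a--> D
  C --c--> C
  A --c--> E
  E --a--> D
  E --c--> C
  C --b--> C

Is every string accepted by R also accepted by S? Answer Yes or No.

Converting the expression R to a DFA (subset construction, then merging equivalent states) gives the minimal DFA with states {r0, r1, r2, r3, r4}, start state r0, accepting states {r0} and transitions r0: a→r1, b→r2, c→r2; r1: a→r2, b→r2, c→r3; r2: a→r2, b→r2, c→r2; r3: a→r4, b→r2, c→r2; r4: a→r2, b→r2, c→r0.
Exploring the product automaton R × S from the start pair (r0, A), following both machines on each input symbol, reaches 10 state pairs: (r0, A), (r1, C), (r2, D), (r2, E), (r2, F), (r2, C), (r3, C), (r2, B), (r2, A), (r4, F).
R accepts in {r0} and S accepts in {A, B, C, E, F}. The reachable pairs whose R-component is accepting are (r0, A); in each of them the S-component is accepting too, so the product for L(R) \ L(S) (R-component accepting, S-component rejecting) has no reachable accepting pair and the difference is empty.
Hence every string in L(R) is also in L(S).

Yes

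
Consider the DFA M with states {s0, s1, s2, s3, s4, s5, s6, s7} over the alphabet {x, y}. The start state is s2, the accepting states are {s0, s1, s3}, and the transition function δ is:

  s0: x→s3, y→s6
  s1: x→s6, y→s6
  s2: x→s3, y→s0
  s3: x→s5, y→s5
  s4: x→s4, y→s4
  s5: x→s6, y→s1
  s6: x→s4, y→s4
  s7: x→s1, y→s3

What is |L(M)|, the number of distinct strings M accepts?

7

The useful subgraph on states {s0, s1, s2, s3, s5} is acyclic, so L(M) is finite; the longest accepting path visits 5 useful states, giving maximum string length 4.
Counting accepting paths from s2 by length: 2 of length 1, 1 of length 2, 2 of length 3, 2 of length 4. Total 7.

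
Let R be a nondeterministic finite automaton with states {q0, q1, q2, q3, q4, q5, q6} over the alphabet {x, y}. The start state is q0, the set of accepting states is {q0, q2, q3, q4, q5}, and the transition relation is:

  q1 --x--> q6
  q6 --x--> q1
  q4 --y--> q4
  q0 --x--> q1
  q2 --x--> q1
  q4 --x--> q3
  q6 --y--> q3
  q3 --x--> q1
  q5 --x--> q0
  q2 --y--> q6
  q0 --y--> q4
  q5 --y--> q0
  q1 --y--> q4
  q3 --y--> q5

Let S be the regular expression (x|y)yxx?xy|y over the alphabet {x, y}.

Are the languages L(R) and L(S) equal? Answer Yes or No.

No

The empty string ε is accepted by R but rejected by S.
So L(R) ≠ L(S).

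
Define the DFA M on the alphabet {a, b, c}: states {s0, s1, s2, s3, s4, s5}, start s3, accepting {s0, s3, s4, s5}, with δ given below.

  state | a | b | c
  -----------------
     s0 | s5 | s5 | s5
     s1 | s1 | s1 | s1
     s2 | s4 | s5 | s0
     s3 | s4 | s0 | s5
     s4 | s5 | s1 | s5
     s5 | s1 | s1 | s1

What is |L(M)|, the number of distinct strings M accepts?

The useful subgraph on states {s0, s3, s4, s5} is acyclic, so L(M) is finite; the longest accepting path visits 3 useful states, giving maximum string length 2.
Counting accepting paths from s3 by length: 1 of length 0, 3 of length 1, 5 of length 2. Total 9.

9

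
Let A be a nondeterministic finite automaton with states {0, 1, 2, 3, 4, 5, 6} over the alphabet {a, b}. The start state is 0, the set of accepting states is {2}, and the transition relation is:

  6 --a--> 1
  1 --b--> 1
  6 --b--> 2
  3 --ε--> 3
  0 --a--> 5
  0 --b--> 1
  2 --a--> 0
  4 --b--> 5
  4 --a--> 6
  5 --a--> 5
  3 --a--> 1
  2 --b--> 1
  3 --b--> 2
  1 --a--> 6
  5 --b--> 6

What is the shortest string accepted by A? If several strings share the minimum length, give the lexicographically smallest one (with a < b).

abb

A breadth-first search from 0 reaches an accepting state first via the path 0 → 5 → 6 → 2 on input abb.
No string of length < 3 is accepted (BFS exhausts all shorter strings without reaching an accepting state), and abb is the lexicographically least accepting string of length 3.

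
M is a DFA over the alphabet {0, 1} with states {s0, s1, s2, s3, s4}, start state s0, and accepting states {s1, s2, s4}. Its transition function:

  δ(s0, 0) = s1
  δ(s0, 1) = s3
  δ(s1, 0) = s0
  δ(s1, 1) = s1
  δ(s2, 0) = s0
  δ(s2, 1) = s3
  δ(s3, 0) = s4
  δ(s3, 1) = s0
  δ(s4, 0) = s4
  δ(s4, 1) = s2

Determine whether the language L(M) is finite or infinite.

infinite

State s0 is reachable from the start and can reach an accepting state, and it lies on the cycle s0 → s1 → s0.
Traversing that cycle any number of times yields accepted strings of unbounded length, so the language is infinite.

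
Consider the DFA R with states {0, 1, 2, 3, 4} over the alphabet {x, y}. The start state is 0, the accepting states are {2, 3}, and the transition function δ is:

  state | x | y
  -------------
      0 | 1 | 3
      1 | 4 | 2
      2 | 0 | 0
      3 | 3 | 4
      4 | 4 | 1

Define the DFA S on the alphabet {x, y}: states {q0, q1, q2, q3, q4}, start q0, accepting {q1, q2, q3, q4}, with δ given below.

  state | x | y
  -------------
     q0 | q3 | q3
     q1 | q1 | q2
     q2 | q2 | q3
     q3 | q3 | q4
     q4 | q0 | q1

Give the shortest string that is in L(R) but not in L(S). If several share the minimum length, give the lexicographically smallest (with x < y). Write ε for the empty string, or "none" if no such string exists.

The string yyyyyyx is accepted by R but not by S.
No shorter string lies in the difference, and yyyyyyx is the lexicographically first length-7 string in L(R) \ L(S).

yyyyyyx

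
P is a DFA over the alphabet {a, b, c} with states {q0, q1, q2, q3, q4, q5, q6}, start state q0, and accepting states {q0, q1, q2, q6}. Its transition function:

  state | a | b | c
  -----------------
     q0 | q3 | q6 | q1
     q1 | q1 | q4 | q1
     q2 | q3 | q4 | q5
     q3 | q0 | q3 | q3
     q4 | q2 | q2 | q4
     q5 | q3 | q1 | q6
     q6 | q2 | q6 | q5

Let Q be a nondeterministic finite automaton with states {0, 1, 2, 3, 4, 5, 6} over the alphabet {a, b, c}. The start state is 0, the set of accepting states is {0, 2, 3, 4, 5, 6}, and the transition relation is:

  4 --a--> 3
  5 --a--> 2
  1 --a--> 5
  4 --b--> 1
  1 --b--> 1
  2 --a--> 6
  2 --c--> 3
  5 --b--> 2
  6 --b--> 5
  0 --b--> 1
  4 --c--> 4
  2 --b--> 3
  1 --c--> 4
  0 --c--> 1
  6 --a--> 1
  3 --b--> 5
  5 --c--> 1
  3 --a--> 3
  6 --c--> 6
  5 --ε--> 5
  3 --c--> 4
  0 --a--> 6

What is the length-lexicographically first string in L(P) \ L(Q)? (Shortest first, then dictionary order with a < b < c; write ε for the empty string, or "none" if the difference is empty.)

b

The string b is accepted by P but not by Q.
No shorter string lies in the difference, and b is the lexicographically first length-1 string in L(P) \ L(Q).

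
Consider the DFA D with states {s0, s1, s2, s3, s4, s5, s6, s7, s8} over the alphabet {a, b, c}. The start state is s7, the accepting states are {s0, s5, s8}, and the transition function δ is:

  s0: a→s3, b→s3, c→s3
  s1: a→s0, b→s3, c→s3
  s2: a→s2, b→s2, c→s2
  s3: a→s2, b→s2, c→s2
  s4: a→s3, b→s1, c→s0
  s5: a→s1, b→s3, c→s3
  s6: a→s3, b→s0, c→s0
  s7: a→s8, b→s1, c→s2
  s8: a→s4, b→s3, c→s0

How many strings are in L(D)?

The useful subgraph on states {s0, s1, s4, s7, s8} is acyclic, so L(D) is finite; the longest accepting path visits 5 useful states, giving maximum string length 4.
Counting accepting paths from s7 by length: 1 of length 1, 2 of length 2, 1 of length 3, 1 of length 4. Total 5.

5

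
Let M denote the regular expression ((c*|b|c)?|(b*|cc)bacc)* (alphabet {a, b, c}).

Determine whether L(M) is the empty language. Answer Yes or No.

No

The empty string ε matches the expression, so it belongs to L(M).
Since L(M) contains at least one string, it is not empty.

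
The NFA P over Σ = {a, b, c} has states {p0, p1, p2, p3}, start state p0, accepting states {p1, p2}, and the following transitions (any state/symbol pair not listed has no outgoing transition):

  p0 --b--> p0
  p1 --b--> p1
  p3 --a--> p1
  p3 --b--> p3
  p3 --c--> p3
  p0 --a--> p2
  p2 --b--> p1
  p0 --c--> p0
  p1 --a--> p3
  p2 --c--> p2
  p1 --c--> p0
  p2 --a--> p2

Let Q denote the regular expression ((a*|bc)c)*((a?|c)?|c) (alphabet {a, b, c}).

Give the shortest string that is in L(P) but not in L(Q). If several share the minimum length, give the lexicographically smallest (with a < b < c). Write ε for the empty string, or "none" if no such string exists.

The string aa is accepted by P but not by Q.
No shorter string lies in the difference, and aa is the lexicographically first length-2 string in L(P) \ L(Q).

aa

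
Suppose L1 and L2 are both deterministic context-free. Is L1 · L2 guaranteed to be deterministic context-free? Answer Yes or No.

Take L₁ = {ε, c} (finite, hence regular and DCFL) and L₂ = {c aⁿbⁿ : n≥0} ∪ {cc aⁿb²ⁿ : n≥0} (a DCFL: the number of leading c's tells the DPDA whether to pop one stack symbol per b or per two b's). Then L₁L₂ ∩ cca⁺b* = {cc aⁿbⁿ : n≥1} ∪ {cc aⁿb²ⁿ : n≥1}. If L₁L₂ were a DCFL, so would be this intersection with a regular set, and a DPDA for it started from its configuration after reading cc would accept {aⁿbⁿ : n≥1} ∪ {aⁿb²ⁿ : n≥1}, which no deterministic PDA accepts (a DPDA for it would have a single run on aⁿb²ⁿ, accepting after the prefix aⁿbⁿ and accepting again after n more b's; an ordinary PDA that simulates it on a's and b's and, at any moment when it is accepting, may switch to reading only a fresh letter d while feeding each d to the simulation as a b, would accept aⁱbʲdᵏ (k≥1) exactly when both aⁱbʲ and aⁱbʲ⁺ᵏ are in the language, i.e. its language intersected with the regular set a*b*d⁺ would be exactly {aⁿbⁿdⁿ : n≥1} — impossible, since context-free languages are closed under intersection with regular sets and {aⁿbⁿdⁿ} is not context-free). Hence L₁L₂ is not a DCFL.

No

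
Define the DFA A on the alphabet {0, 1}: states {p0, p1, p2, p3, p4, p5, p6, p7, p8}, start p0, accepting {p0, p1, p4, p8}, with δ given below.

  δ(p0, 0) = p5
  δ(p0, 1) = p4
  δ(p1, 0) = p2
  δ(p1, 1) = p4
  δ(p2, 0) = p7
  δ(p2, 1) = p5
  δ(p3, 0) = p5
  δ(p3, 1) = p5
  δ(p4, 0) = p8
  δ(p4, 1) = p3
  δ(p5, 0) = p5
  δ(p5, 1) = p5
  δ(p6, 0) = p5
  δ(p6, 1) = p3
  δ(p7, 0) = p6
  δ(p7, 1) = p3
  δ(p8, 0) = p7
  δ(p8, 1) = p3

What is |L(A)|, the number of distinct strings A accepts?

The useful subgraph on states {p0, p4, p8} is acyclic, so L(A) is finite; the longest accepting path visits 3 useful states, giving maximum string length 2.
Counting accepting paths from p0 by length: 1 of length 0, 1 of length 1, 1 of length 2. Total 3.

3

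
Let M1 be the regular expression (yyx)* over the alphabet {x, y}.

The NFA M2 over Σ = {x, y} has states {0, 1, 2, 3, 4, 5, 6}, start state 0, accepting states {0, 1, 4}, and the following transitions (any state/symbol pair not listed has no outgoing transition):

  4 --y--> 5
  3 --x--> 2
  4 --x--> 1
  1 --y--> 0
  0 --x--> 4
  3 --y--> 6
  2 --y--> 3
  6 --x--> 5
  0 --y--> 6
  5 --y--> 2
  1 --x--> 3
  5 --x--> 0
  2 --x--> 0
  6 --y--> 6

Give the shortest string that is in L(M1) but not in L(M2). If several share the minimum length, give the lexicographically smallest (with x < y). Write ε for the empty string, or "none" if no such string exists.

yyx

The string yyx is accepted by M1 but not by M2.
No shorter string lies in the difference, and yyx is the lexicographically first length-3 string in L(M1) \ L(M2).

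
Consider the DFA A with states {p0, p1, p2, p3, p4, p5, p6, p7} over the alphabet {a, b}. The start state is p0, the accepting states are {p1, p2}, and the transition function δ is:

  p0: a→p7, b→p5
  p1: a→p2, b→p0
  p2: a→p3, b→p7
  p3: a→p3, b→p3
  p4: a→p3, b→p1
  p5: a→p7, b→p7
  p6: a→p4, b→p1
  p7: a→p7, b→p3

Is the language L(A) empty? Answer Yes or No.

Yes

The states reachable from the start state are {p0, p3, p5, p7}.
None of the accepting states {p1, p2} is reachable, so no string is accepted and L(A) = ∅.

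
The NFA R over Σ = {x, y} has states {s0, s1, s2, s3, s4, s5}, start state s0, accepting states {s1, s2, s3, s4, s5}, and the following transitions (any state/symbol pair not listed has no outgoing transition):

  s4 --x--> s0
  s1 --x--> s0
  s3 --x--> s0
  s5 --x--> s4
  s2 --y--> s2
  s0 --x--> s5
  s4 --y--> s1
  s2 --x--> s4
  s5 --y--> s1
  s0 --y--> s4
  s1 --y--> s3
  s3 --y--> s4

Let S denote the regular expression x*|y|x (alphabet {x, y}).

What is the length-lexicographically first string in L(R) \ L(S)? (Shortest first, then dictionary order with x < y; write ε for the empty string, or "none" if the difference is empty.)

The string xy is accepted by R but not by S.
No shorter string lies in the difference, and xy is the lexicographically first length-2 string in L(R) \ L(S).

xy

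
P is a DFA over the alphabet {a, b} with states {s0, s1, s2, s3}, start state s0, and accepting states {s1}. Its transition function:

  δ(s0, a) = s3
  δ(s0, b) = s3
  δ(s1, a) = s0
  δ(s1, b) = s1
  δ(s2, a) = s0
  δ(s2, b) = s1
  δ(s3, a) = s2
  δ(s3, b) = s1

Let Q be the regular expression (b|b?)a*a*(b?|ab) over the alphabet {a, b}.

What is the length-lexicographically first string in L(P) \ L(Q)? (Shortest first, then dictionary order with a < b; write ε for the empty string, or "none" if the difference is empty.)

The string abb is accepted by P but not by Q.
No shorter string lies in the difference, and abb is the lexicographically first length-3 string in L(P) \ L(Q).

abb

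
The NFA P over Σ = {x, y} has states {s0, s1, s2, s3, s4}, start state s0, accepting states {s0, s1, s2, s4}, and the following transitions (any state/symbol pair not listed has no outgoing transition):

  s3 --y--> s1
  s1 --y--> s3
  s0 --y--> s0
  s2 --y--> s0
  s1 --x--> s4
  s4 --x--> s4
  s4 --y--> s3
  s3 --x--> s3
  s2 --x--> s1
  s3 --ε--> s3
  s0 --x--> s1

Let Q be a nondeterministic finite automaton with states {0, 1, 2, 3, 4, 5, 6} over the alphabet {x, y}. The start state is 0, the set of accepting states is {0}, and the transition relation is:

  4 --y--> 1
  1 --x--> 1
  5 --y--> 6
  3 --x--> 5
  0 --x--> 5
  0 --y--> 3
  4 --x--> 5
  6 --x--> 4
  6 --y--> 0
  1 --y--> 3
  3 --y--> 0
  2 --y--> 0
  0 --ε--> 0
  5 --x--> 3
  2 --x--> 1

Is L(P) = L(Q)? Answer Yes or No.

No

The string x is accepted by P but rejected by Q.
So L(P) ≠ L(Q).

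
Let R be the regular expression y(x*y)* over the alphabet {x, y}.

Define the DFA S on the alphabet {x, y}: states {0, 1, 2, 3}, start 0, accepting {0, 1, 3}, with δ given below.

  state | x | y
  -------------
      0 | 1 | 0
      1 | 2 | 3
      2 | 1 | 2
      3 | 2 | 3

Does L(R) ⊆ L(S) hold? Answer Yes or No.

No

The string yxxy is in L(R) but not in L(S).
So L(R) ⊄ L(S).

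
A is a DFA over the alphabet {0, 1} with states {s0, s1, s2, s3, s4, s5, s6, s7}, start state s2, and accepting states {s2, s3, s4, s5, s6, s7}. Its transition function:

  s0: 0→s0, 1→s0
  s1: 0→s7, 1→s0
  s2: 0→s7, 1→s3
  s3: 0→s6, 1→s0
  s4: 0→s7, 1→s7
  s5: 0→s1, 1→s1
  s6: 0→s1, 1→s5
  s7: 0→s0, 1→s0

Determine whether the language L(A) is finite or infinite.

finite

The useful states (reachable from s2 and able to reach an accepting state) are {s1, s2, s3, s5, s6, s7}.
Restricted to these states the transition graph has no cycle, so every accepting path has bounded length and L is finite.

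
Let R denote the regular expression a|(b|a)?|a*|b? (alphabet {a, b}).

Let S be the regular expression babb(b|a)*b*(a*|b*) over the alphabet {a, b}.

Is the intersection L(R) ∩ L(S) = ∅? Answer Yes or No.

Converting the expression R to a DFA (subset construction, then merging equivalent states) gives the minimal DFA with states {r0, r1, r2, r3}, start state r0, accepting states {r0, r1, r2} and transitions r0: a→r1, b→r2; r1: a→r1, b→r3; r2: a→r3, b→r3; r3: a→r3, b→r3.
Converting the expression S to a DFA (subset construction, then merging equivalent states) gives the minimal DFA with states {s0, s1, s2, s3, s4, s5}, start state s0, accepting states {s5} and transitions s0: a→s1, b→s2; s1: a→s1, b→s1; s2: a→s3, b→s1; s3: a→s1, b→s4; s4: a→s1, b→s5; s5: a→s5, b→s5.
Exploring the product automaton R × S from the start pair (r0, s0), following both machines on each input symbol, reaches 7 state pairs: (r0, s0), (r1, s1), (r2, s2), (r3, s1), (r3, s3), (r3, s4), (r3, s5).
R accepts in {r0, r1, r2} and S accepts in {s5}; no reachable pair has both components accepting, so no string drives both machines to acceptance simultaneously and L(R) ∩ L(S) = ∅.
So no string is accepted by both, and the intersection is empty.

Yes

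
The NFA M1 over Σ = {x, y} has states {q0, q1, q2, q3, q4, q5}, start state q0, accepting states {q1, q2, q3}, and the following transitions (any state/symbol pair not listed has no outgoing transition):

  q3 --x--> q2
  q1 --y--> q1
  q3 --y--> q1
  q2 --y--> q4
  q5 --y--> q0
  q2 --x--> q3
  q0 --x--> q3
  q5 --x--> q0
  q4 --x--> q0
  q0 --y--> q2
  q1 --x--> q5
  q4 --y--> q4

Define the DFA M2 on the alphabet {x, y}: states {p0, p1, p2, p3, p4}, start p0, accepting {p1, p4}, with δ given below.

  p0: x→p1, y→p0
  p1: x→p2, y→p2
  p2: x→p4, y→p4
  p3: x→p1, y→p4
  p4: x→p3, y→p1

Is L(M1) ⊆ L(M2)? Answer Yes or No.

No

The string y is in L(M1) but not in L(M2).
So L(M1) ⊄ L(M2).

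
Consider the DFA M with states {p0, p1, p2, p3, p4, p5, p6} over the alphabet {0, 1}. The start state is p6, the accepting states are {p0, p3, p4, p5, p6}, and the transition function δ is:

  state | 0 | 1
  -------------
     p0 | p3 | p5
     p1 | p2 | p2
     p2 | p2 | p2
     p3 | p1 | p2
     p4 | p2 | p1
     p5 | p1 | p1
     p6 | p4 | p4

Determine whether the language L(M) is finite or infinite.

finite

The useful states (reachable from p6 and able to reach an accepting state) are {p4, p6}.
Restricted to these states the transition graph has no cycle, so every accepting path has bounded length and L is finite.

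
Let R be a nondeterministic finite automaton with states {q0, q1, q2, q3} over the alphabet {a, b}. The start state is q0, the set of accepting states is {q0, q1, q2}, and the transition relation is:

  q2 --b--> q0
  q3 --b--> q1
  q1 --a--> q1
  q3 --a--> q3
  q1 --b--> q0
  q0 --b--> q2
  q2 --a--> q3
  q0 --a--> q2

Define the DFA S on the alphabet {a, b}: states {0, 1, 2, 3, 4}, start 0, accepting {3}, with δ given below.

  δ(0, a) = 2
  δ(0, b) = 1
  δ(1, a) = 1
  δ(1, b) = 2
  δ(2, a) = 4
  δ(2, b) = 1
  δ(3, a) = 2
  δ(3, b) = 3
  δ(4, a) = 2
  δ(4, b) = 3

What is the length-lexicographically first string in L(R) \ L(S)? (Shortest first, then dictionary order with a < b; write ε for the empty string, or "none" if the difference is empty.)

ε

The empty string ε is accepted by R but not by S.
Since ε is the unique shortest string, it is the required witness.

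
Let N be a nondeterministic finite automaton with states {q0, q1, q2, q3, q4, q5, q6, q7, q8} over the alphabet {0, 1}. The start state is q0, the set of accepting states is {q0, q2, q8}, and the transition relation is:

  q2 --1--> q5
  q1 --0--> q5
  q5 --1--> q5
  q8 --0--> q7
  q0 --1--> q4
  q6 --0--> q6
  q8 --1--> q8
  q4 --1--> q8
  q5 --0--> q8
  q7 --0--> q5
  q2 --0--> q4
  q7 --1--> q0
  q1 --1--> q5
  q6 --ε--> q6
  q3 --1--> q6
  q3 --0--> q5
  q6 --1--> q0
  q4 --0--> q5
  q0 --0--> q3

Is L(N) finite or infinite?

State q8 is reachable from the start and can reach an accepting state, and it lies on the cycle q8 → q8.
Traversing that cycle any number of times yields accepted strings of unbounded length, so the language is infinite.

infinite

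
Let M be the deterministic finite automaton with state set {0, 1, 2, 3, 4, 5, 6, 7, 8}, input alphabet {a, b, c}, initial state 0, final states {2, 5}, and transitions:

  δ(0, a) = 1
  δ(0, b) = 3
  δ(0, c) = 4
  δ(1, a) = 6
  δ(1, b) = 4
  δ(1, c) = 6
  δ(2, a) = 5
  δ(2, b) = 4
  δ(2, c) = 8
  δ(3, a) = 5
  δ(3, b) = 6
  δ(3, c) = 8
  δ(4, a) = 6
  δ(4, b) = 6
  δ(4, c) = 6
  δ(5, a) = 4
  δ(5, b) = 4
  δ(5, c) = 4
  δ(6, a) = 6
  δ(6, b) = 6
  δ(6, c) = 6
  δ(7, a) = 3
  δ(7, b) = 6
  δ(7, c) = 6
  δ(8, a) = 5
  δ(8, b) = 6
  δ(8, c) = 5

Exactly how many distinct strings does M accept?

The useful subgraph on states {0, 3, 5, 8} is acyclic, so L(M) is finite; the longest accepting path visits 4 useful states, giving maximum string length 3.
Counting accepting paths from 0 by length: 1 of length 2, 2 of length 3. Total 3.

3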